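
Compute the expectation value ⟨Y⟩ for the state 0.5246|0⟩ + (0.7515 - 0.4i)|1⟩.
-0.4197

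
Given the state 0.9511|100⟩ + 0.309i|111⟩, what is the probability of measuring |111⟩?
0.09548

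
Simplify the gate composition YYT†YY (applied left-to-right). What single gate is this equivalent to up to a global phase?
T†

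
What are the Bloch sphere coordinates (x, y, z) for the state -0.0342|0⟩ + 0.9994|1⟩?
(-0.06836, 0, -0.9976)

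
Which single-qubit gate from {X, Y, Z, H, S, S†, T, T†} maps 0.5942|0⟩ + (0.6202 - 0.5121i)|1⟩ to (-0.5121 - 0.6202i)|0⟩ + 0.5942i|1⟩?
Y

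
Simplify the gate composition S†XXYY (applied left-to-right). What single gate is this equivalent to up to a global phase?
S†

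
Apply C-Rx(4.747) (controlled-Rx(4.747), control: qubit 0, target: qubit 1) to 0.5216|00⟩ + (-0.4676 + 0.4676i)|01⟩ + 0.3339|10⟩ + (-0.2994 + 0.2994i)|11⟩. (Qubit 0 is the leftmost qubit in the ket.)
0.5216|00⟩ + (-0.4676 + 0.4676i)|01⟩ + (-0.03214 + 0.208i)|10⟩ + (0.2153 - 0.4473i)|11⟩

C-Rx(4.747) leaves the control-|0⟩ kets |00⟩, |01⟩ unchanged and applies Rx(4.747) to qubit 1 on the control-|1⟩ pair (|10⟩, |11⟩).
Rx(4.747) = [[cos(θ/2), −i·sin(θ/2)], [−i·sin(θ/2), cos(θ/2)]]; θ = 4.747, cos(θ/2) ≈ -0.719237, sin(θ/2) ≈ 0.694765.
With a = amp(|10⟩) = 0.3339 and b = amp(|11⟩) = (-0.2994 + 0.2994i):
new amp(|10⟩) = (-0.719237)·a + (-0.694765i)·b = (-0.03214 + 0.208i)
new amp(|11⟩) = (-0.694765i)·a + (-0.719237)·b = (0.2153 - 0.4473i)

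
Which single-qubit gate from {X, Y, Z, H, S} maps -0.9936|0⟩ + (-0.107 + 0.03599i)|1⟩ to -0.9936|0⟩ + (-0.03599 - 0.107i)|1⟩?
S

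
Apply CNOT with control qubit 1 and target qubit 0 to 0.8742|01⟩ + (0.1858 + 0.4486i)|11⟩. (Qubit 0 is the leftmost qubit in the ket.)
(0.1858 + 0.4486i)|01⟩ + 0.8742|11⟩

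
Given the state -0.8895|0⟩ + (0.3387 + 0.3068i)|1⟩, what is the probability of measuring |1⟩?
0.2088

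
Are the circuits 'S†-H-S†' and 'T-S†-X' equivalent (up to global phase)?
No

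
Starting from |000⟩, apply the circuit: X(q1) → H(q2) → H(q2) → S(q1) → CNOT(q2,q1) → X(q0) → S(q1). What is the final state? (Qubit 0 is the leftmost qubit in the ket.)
-|110⟩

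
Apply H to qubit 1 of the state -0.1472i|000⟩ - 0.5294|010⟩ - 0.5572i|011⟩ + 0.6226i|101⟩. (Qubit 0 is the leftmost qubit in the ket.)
(-0.3743 - 0.1041i)|000⟩ - 0.394i|001⟩ + (0.3743 - 0.1041i)|010⟩ + 0.394i|011⟩ + 0.4402i|101⟩ + 0.4402i|111⟩

H on qubit 1 mixes each pair of kets that differ only in qubit 1: amplitudes (a, b) of (|…0…⟩, |…1…⟩) become ((a + b)/√2, (a − b)/√2). Kets absent from the input have amplitude 0.
(|000⟩, |010⟩): (a, b) = (-0.1472i, -0.5294) → ((-0.3743 - 0.1041i), (0.3743 - 0.1041i))
(|001⟩, |011⟩): (a, b) = (0, -0.5572i) → (-0.394i, 0.394i)
(|101⟩, |111⟩): (a, b) = (0.6226i, 0) → (0.4402i, 0.4402i)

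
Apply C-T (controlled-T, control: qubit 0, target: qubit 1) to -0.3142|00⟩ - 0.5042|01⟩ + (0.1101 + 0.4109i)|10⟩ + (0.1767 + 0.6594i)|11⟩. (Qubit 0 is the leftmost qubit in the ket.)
-0.3142|00⟩ - 0.5042|01⟩ + (0.1101 + 0.4109i)|10⟩ + (-0.3413 + 0.5912i)|11⟩

C-T leaves the control-|0⟩ kets |00⟩, |01⟩ unchanged and applies T to qubit 1 on the control-|1⟩ pair (|10⟩, |11⟩).
T = [[1, 0], [0, (1/√2 + (1/√2)i)]].
With a = amp(|10⟩) = (0.1101 + 0.4109i) and b = amp(|11⟩) = (0.1767 + 0.6594i):
new amp(|10⟩) = (1)·a = (0.1101 + 0.4109i)
new amp(|11⟩) = (1/√2 + (1/√2)i)·b = (-0.3413 + 0.5912i)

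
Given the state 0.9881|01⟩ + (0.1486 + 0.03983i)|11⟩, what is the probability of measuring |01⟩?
0.9763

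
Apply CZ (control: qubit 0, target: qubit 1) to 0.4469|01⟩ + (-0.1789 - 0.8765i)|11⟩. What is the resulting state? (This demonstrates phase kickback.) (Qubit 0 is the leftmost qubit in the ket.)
0.4469|01⟩ + (0.1789 + 0.8765i)|11⟩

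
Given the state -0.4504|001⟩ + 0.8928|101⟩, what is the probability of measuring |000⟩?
0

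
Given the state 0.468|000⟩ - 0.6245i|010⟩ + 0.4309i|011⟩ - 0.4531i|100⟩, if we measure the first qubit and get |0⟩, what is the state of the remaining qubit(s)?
0.525|00⟩ - 0.7005i|10⟩ + 0.4834i|11⟩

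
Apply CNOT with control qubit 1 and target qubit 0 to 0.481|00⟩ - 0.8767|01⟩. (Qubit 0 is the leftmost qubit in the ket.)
0.481|00⟩ - 0.8767|11⟩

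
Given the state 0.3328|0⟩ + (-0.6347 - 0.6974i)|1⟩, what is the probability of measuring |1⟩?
0.8892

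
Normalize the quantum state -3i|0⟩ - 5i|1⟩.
-0.5145i|0⟩ - 0.8575i|1⟩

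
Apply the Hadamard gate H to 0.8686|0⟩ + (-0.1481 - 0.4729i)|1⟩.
(0.5095 - 0.3344i)|0⟩ + (0.7189 + 0.3344i)|1⟩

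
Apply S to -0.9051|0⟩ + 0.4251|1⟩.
-0.9051|0⟩ + 0.4251i|1⟩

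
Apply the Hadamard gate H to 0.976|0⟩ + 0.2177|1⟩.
0.8441|0⟩ + 0.5362|1⟩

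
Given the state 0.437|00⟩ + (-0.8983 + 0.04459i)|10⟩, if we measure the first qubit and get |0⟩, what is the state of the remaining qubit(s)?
|0⟩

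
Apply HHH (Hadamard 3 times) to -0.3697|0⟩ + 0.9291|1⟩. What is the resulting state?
0.3956|0⟩ - 0.9184|1⟩

H² = I, so H^3 = H: a single Hadamard. With (a, b) = (-0.3697, 0.9291), H gives ((a + b)/√2, (a − b)/√2) = (0.3956, -0.9184).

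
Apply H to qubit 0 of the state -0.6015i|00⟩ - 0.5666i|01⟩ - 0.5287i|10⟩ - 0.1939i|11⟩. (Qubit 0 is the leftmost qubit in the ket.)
-0.7992i|00⟩ - 0.5378i|01⟩ - 0.05148i|10⟩ - 0.2635i|11⟩

H on qubit 0 mixes each pair of kets that differ only in qubit 0: amplitudes (a, b) of (|…0…⟩, |…1…⟩) become ((a + b)/√2, (a − b)/√2). Kets absent from the input have amplitude 0.
(|00⟩, |10⟩): (a, b) = (-0.6015i, -0.5287i) → (-0.7992i, -0.05148i)
(|01⟩, |11⟩): (a, b) = (-0.5666i, -0.1939i) → (-0.5378i, -0.2635i)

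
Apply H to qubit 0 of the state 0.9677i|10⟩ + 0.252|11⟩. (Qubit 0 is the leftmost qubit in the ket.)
0.6843i|00⟩ + 0.1782|01⟩ - 0.6843i|10⟩ - 0.1782|11⟩

H on qubit 0 mixes each pair of kets that differ only in qubit 0: amplitudes (a, b) of (|…0…⟩, |…1…⟩) become ((a + b)/√2, (a − b)/√2). Kets absent from the input have amplitude 0.
(|00⟩, |10⟩): (a, b) = (0, 0.9677i) → (0.6843i, -0.6843i)
(|01⟩, |11⟩): (a, b) = (0, 0.252) → (0.1782, -0.1782)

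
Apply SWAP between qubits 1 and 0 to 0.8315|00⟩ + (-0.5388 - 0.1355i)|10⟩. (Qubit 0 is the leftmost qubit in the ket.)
0.8315|00⟩ + (-0.5388 - 0.1355i)|01⟩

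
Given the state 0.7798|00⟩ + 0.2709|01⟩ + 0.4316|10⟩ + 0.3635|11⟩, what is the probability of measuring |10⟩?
0.1863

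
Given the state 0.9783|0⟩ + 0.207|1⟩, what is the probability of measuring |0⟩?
0.9571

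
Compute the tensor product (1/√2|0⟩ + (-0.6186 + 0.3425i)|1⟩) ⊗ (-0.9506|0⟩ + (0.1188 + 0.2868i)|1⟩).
-0.6722|00⟩ + (0.084 + 0.2028i)|01⟩ + (0.588 - 0.3256i)|10⟩ + (-0.1717 - 0.1367i)|11⟩

amp(|b₁b₂…⟩) = product of the factor amplitudes for bits b₁, b₂, …; only kets whose every factor amplitude is nonzero survive.
|00⟩: (1/√2)(-0.9506) = -0.6722
|01⟩: (1/√2)(0.1188 + 0.2868i) = (0.084 + 0.2028i)
|10⟩: (-0.6186 + 0.3425i)(-0.9506) = (0.588 - 0.3256i)
|11⟩: (-0.6186 + 0.3425i)(0.1188 + 0.2868i) = (-0.1717 - 0.1367i)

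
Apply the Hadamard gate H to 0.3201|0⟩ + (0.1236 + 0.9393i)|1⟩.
(0.3137 + 0.6642i)|0⟩ + (0.1389 - 0.6642i)|1⟩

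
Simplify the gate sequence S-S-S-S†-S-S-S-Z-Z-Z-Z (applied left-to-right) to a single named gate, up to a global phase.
S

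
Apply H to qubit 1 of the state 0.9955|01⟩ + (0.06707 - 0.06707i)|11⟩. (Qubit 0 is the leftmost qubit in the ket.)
0.7039|00⟩ - 0.7039|01⟩ + (0.04743 - 0.04743i)|10⟩ + (-0.04743 + 0.04743i)|11⟩

H on qubit 1 mixes each pair of kets that differ only in qubit 1: amplitudes (a, b) of (|…0…⟩, |…1…⟩) become ((a + b)/√2, (a − b)/√2). Kets absent from the input have amplitude 0.
(|00⟩, |01⟩): (a, b) = (0, 0.9955) → (0.7039, -0.7039)
(|10⟩, |11⟩): (a, b) = (0, (0.06707 - 0.06707i)) → ((0.04743 - 0.04743i), (-0.04743 + 0.04743i))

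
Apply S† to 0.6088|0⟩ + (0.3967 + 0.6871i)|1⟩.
0.6088|0⟩ + (0.6871 - 0.3967i)|1⟩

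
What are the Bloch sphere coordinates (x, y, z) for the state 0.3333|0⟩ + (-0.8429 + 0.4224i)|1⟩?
(-0.5619, 0.2816, -0.7778)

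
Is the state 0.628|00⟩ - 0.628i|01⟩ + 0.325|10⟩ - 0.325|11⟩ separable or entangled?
Entangled

Writing the state as a|00⟩ + b|01⟩ + c|10⟩ + d|11⟩, it is a product state iff ad − bc = 0.
Here (a, b, c, d) = (0.628, -0.628i, 0.325, -0.325): ad − bc = (0.628)(-0.325) − (-0.628i)(0.325) = (-0.2041 + 0.2041i) ≠ 0, so the state is entangled.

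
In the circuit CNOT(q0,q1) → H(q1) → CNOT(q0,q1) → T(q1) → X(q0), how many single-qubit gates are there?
3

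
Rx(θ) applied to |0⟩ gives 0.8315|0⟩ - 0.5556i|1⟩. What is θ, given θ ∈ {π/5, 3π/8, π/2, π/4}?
3π/8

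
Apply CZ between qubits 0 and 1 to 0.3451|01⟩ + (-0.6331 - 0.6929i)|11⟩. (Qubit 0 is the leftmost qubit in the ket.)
0.3451|01⟩ + (0.6331 + 0.6929i)|11⟩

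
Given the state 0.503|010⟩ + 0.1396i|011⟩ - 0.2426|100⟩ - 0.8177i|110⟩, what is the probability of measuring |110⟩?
0.6686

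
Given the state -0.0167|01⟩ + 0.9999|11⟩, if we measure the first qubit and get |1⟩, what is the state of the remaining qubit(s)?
|1⟩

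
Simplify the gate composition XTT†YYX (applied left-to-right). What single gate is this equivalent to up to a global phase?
I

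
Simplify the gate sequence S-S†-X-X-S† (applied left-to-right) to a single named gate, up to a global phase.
S†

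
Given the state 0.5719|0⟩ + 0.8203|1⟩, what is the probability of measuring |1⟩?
0.6729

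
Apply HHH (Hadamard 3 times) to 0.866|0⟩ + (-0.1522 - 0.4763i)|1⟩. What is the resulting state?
(0.5047 - 0.3368i)|0⟩ + (0.72 + 0.3368i)|1⟩

H² = I, so H^3 = H: a single Hadamard. With (a, b) = (0.866, (-0.1522 - 0.4763i)), H gives ((a + b)/√2, (a − b)/√2) = ((0.5047 - 0.3368i), (0.72 + 0.3368i)).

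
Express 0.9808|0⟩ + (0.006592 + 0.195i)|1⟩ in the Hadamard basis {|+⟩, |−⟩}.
(0.6982 + 0.1379i)|+⟩ + (0.6889 - 0.1379i)|−⟩

With |ψ⟩ = α|0⟩ + β|1⟩, the Hadamard-basis coefficients are ⟨+|ψ⟩ = (α + β)/√2 and ⟨−|ψ⟩ = (α − β)/√2.
Here α = 0.9808, β = (0.006592 + 0.195i): (α + β)/√2 = (0.6982 + 0.1379i), (α − β)/√2 = (0.6889 - 0.1379i).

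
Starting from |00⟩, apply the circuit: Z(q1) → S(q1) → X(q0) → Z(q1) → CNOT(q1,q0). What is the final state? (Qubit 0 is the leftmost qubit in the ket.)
|10⟩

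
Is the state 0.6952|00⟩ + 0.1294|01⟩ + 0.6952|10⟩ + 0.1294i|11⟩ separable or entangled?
Entangled

Writing the state as a|00⟩ + b|01⟩ + c|10⟩ + d|11⟩, it is a product state iff ad − bc = 0.
Here (a, b, c, d) = (0.6952, 0.1294, 0.6952, 0.1294i): ad − bc = (0.6952)(0.1294i) − (0.1294)(0.6952) = (-0.08996 + 0.08996i) ≠ 0, so the state is entangled.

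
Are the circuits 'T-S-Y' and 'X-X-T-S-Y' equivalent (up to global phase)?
Yes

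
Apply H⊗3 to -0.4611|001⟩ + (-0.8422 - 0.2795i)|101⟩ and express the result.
(-0.4608 - 0.09882i)|000⟩ + (0.4608 + 0.09882i)|001⟩ + (-0.4608 - 0.09882i)|010⟩ + (0.4608 + 0.09882i)|011⟩ + (0.1347 + 0.09882i)|100⟩ + (-0.1347 - 0.09882i)|101⟩ + (0.1347 + 0.09882i)|110⟩ + (-0.1347 - 0.09882i)|111⟩

H⊗3 gives amp(|y⟩) = (1/2√2) Σ_x (−1)^(x·y) amp(|x⟩), where x·y is the number of positions in which both x and y have a 1.
|000⟩: (-0.4611 + (-0.8422 - 0.2795i))/(2√2) = (-0.4608 - 0.09882i)
|001⟩: (0.4611 - (-0.8422 - 0.2795i))/(2√2) = (0.4608 + 0.09882i)
|010⟩: (-0.4611 + (-0.8422 - 0.2795i))/(2√2) = (-0.4608 - 0.09882i)
|011⟩: (0.4611 - (-0.8422 - 0.2795i))/(2√2) = (0.4608 + 0.09882i)
|100⟩: (-0.4611 - (-0.8422 - 0.2795i))/(2√2) = (0.1347 + 0.09882i)
|101⟩: (0.4611 + (-0.8422 - 0.2795i))/(2√2) = (-0.1347 - 0.09882i)
|110⟩: (-0.4611 - (-0.8422 - 0.2795i))/(2√2) = (0.1347 + 0.09882i)
|111⟩: (0.4611 + (-0.8422 - 0.2795i))/(2√2) = (-0.1347 - 0.09882i)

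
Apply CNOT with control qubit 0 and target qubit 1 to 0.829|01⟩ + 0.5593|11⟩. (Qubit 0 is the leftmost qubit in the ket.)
0.829|01⟩ + 0.5593|10⟩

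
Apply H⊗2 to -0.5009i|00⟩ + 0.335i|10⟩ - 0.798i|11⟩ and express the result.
-0.482i|00⟩ + 0.3161i|01⟩ - 0.01895i|10⟩ - 0.817i|11⟩

H⊗2 gives amp(|y⟩) = (1/2) Σ_x (−1)^(x·y) amp(|x⟩), where x·y is the number of positions in which both x and y have a 1.
|00⟩: (-0.5009i + 0.335i - 0.798i)/2 = -0.482i
|01⟩: (-0.5009i + 0.335i + 0.798i)/2 = 0.3161i
|10⟩: (-0.5009i - 0.335i + 0.798i)/2 = -0.01895i
|11⟩: (-0.5009i - 0.335i - 0.798i)/2 = -0.817i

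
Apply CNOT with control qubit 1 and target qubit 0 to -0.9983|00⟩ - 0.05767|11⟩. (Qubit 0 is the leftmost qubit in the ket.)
-0.9983|00⟩ - 0.05767|01⟩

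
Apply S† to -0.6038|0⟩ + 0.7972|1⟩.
-0.6038|0⟩ - 0.7972i|1⟩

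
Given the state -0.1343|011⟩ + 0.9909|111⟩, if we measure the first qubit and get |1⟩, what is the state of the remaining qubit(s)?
|11⟩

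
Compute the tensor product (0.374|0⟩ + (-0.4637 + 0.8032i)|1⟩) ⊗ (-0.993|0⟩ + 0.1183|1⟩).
-0.3714|00⟩ + 0.04424|01⟩ + (0.4605 - 0.7976i)|10⟩ + (-0.05486 + 0.09502i)|11⟩

amp(|b₁b₂…⟩) = product of the factor amplitudes for bits b₁, b₂, …; only kets whose every factor amplitude is nonzero survive.
|00⟩: (0.374)(-0.993) = -0.3714
|01⟩: (0.374)(0.1183) = 0.04424
|10⟩: (-0.4637 + 0.8032i)(-0.993) = (0.4605 - 0.7976i)
|11⟩: (-0.4637 + 0.8032i)(0.1183) = (-0.05486 + 0.09502i)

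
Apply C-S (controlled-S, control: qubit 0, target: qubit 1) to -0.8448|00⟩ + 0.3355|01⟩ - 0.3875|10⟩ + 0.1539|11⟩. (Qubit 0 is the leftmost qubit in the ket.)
-0.8448|00⟩ + 0.3355|01⟩ - 0.3875|10⟩ + 0.1539i|11⟩

C-S leaves the control-|0⟩ kets |00⟩, |01⟩ unchanged and applies S to qubit 1 on the control-|1⟩ pair (|10⟩, |11⟩).
S = [[1, 0], [0, i]].
With a = amp(|10⟩) = -0.3875 and b = amp(|11⟩) = 0.1539:
new amp(|10⟩) = (1)·a = -0.3875
new amp(|11⟩) = (i)·b = 0.1539i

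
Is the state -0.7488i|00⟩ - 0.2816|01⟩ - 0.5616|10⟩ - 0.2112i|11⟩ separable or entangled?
Entangled

Writing the state as a|00⟩ + b|01⟩ + c|10⟩ + d|11⟩, it is a product state iff ad − bc = 0.
Here (a, b, c, d) = (-0.7488i, -0.2816, -0.5616, -0.2112i): ad − bc = (-0.7488i)(-0.2112i) − (-0.2816)(-0.5616) = -0.3163 ≠ 0, so the state is entangled.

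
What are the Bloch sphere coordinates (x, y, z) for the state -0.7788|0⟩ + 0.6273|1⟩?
(-0.9771, 0, 0.213)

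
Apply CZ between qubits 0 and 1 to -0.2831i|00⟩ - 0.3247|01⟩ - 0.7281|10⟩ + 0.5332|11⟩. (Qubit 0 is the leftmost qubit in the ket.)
-0.2831i|00⟩ - 0.3247|01⟩ - 0.7281|10⟩ - 0.5332|11⟩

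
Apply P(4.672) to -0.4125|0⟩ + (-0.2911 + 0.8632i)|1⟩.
-0.4125|0⟩ + (0.8743 + 0.256i)|1⟩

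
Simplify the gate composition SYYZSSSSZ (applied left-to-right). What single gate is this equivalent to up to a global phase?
S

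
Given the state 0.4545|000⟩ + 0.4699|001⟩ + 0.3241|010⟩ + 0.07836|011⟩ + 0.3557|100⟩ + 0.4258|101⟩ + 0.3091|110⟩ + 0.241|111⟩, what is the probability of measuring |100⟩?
0.1265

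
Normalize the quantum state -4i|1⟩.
-i|1⟩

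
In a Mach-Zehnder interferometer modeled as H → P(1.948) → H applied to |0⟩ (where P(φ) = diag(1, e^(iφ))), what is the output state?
(0.3158 + 0.4648i)|0⟩ + (0.6842 - 0.4648i)|1⟩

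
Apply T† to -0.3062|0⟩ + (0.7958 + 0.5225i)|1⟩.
-0.3062|0⟩ + (0.9322 - 0.1933i)|1⟩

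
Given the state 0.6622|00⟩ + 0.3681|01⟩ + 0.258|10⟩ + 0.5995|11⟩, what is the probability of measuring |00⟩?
0.4385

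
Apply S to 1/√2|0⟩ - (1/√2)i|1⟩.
1/√2|0⟩ + 1/√2|1⟩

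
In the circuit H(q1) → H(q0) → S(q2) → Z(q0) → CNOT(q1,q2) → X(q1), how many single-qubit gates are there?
5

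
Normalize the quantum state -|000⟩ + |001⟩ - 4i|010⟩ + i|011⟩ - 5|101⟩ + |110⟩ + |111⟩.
-0.1474|000⟩ + 0.1474|001⟩ - 0.5898i|010⟩ + 0.1474i|011⟩ - 0.7372|101⟩ + 0.1474|110⟩ + 0.1474|111⟩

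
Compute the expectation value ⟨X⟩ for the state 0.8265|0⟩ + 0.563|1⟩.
0.9306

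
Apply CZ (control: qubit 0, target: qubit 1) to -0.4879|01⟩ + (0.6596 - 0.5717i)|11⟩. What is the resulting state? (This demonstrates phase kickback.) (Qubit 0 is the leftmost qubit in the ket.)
-0.4879|01⟩ + (-0.6596 + 0.5717i)|11⟩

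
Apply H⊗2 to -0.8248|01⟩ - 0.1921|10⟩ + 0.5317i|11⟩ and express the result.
(-0.5085 + 0.2659i)|00⟩ + (0.3164 - 0.2659i)|01⟩ + (-0.3164 - 0.2659i)|10⟩ + (0.5085 + 0.2659i)|11⟩

H⊗2 gives amp(|y⟩) = (1/2) Σ_x (−1)^(x·y) amp(|x⟩), where x·y is the number of positions in which both x and y have a 1.
|00⟩: (-0.8248 - 0.1921 + 0.5317i)/2 = (-0.5085 + 0.2659i)
|01⟩: (0.8248 - 0.1921 - 0.5317i)/2 = (0.3164 - 0.2659i)
|10⟩: (-0.8248 + 0.1921 - 0.5317i)/2 = (-0.3164 - 0.2659i)
|11⟩: (0.8248 + 0.1921 + 0.5317i)/2 = (0.5085 + 0.2659i)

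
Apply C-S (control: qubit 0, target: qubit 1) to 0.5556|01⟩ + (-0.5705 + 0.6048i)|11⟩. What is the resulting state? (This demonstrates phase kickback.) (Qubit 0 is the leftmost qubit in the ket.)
0.5556|01⟩ + (-0.6048 - 0.5705i)|11⟩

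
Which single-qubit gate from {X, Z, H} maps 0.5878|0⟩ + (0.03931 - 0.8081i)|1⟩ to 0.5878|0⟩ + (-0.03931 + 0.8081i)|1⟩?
Z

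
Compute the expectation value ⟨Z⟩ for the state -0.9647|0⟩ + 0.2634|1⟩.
0.8613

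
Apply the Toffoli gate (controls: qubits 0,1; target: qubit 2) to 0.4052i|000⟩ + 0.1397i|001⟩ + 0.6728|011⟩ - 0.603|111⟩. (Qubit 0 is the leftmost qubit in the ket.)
0.4052i|000⟩ + 0.1397i|001⟩ + 0.6728|011⟩ - 0.603|110⟩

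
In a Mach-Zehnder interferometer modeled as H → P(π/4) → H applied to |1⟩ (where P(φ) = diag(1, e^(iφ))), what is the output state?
(0.1464 - (1/√8)i)|0⟩ + (0.8536 + (1/√8)i)|1⟩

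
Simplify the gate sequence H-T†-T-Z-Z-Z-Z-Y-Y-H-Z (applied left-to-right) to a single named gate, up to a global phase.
Z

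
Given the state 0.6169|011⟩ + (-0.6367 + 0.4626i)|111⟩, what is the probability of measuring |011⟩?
0.3806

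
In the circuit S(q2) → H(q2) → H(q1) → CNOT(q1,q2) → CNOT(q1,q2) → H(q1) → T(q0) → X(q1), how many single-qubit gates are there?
6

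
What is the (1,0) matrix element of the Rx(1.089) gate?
-0.518i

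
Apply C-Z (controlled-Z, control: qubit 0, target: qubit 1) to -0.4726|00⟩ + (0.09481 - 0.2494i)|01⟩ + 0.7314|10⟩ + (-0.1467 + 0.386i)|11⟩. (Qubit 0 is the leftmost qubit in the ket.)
-0.4726|00⟩ + (0.09481 - 0.2494i)|01⟩ + 0.7314|10⟩ + (0.1467 - 0.386i)|11⟩

C-Z leaves the control-|0⟩ kets |00⟩, |01⟩ unchanged and applies Z to qubit 1 on the control-|1⟩ pair (|10⟩, |11⟩).
Z = [[1, 0], [0, -1]].
With a = amp(|10⟩) = 0.7314 and b = amp(|11⟩) = (-0.1467 + 0.386i):
new amp(|10⟩) = (1)·a = 0.7314
new amp(|11⟩) = (-1)·b = (0.1467 - 0.386i)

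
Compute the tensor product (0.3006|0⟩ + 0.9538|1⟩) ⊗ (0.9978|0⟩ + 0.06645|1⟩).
0.2999|00⟩ + 0.01997|01⟩ + 0.9517|10⟩ + 0.06338|11⟩

amp(|b₁b₂…⟩) = product of the factor amplitudes for bits b₁, b₂, …; only kets whose every factor amplitude is nonzero survive.
|00⟩: (0.3006)(0.9978) = 0.2999
|01⟩: (0.3006)(0.06645) = 0.01997
|10⟩: (0.9538)(0.9978) = 0.9517
|11⟩: (0.9538)(0.06645) = 0.06338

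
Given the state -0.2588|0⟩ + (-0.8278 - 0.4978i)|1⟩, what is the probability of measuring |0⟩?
0.06698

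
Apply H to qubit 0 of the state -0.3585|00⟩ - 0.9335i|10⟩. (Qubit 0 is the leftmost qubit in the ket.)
(-0.2535 - 0.6601i)|00⟩ + (-0.2535 + 0.6601i)|10⟩

H on qubit 0 mixes each pair of kets that differ only in qubit 0: amplitudes (a, b) of (|…0…⟩, |…1…⟩) become ((a + b)/√2, (a − b)/√2). Kets absent from the input have amplitude 0.
(|00⟩, |10⟩): (a, b) = (-0.3585, -0.9335i) → ((-0.2535 - 0.6601i), (-0.2535 + 0.6601i))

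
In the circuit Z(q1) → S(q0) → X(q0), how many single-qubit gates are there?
3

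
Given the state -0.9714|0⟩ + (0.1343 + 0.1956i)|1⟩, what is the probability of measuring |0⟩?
0.9436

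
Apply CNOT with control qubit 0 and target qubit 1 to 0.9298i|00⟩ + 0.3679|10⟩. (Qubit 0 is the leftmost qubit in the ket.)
0.9298i|00⟩ + 0.3679|11⟩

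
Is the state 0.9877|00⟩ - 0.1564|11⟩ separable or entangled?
Entangled

Writing the state as a|00⟩ + b|01⟩ + c|10⟩ + d|11⟩, it is a product state iff ad − bc = 0.
Here (a, b, c, d) = (0.9877, 0, 0, -0.1564): ad − bc = (0.9877)(-0.1564) − (0)(0) = -0.1545 ≠ 0, so the state is entangled.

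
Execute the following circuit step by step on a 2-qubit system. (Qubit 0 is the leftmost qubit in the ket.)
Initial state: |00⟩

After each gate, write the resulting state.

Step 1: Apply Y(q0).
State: i|10⟩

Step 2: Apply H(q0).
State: (1/√2)i|00⟩ - (1/√2)i|10⟩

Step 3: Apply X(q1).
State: (1/√2)i|01⟩ - (1/√2)i|11⟩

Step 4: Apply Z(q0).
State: (1/√2)i|01⟩ + (1/√2)i|11⟩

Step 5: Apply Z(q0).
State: (1/√2)i|01⟩ - (1/√2)i|11⟩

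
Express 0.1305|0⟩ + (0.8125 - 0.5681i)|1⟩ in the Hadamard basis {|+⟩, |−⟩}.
(0.6668 - 0.4017i)|+⟩ + (-0.4822 + 0.4017i)|−⟩

With |ψ⟩ = α|0⟩ + β|1⟩, the Hadamard-basis coefficients are ⟨+|ψ⟩ = (α + β)/√2 and ⟨−|ψ⟩ = (α − β)/√2.
Here α = 0.1305, β = (0.8125 - 0.5681i): (α + β)/√2 = (0.6668 - 0.4017i), (α − β)/√2 = (-0.4822 + 0.4017i).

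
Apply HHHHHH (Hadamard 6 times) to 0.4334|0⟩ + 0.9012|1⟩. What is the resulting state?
0.4334|0⟩ + 0.9012|1⟩

H² = I, so an even number of Hadamards cancels: H^6 = I and the state is unchanged.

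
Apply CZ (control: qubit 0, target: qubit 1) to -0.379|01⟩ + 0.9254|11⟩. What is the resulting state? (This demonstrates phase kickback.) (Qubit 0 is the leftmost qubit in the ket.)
-0.379|01⟩ - 0.9254|11⟩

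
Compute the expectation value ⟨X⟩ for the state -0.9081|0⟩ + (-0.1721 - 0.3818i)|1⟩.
0.3126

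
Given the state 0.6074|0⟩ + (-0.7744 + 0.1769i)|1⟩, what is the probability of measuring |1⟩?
0.631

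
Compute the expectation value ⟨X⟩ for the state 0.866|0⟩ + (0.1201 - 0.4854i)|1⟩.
0.208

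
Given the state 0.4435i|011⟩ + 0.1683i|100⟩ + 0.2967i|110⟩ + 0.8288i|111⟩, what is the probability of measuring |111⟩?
0.6869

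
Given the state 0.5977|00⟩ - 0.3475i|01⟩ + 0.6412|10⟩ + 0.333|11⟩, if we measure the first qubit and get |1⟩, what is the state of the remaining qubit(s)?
0.8875|0⟩ + 0.4609|1⟩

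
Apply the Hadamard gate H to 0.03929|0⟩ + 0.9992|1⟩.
0.7343|0⟩ - 0.6788|1⟩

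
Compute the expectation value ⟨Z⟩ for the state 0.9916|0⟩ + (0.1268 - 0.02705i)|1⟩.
0.9665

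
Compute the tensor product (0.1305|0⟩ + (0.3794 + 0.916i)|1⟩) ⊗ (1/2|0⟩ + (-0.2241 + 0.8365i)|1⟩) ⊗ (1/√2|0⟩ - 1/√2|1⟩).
0.04614|000⟩ - 0.04614|001⟩ + (-0.02068 + 0.07719i)|010⟩ + (0.02068 - 0.07719i)|011⟩ + (0.1341 + 0.3239i)|100⟩ + (-0.1341 - 0.3239i)|101⟩ + (-0.6019 + 0.07926i)|110⟩ + (0.6019 - 0.07926i)|111⟩

amp(|b₁b₂…⟩) = product of the factor amplitudes for bits b₁, b₂, …; only kets whose every factor amplitude is nonzero survive.
|000⟩: (0.1305)(1/2)(1/√2) = 0.04614
|001⟩: (0.1305)(1/2)(-1/√2) = -0.04614
|010⟩: (0.1305)(-0.2241 + 0.8365i)(1/√2) = (-0.02068 + 0.07719i)
|011⟩: (0.1305)(-0.2241 + 0.8365i)(-1/√2) = (0.02068 - 0.07719i)
|100⟩: (0.3794 + 0.916i)(1/2)(1/√2) = (0.1341 + 0.3239i)
|101⟩: (0.3794 + 0.916i)(1/2)(-1/√2) = (-0.1341 - 0.3239i)
|110⟩: (0.3794 + 0.916i)(-0.2241 + 0.8365i)(1/√2) = (-0.6019 + 0.07926i)
|111⟩: (0.3794 + 0.916i)(-0.2241 + 0.8365i)(-1/√2) = (0.6019 - 0.07926i)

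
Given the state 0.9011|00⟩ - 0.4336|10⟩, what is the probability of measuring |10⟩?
0.188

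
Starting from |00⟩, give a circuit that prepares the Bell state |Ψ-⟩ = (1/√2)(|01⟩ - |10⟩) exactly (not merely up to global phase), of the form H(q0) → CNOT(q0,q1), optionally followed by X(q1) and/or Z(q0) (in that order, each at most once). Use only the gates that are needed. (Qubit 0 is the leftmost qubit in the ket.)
H(q0) → CNOT(q0,q1) → X(q1) → Z(q0)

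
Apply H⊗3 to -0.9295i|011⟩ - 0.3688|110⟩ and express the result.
(-0.1304 - 0.3286i)|000⟩ + (-0.1304 + 0.3286i)|001⟩ + (0.1304 + 0.3286i)|010⟩ + (0.1304 - 0.3286i)|011⟩ + (0.1304 - 0.3286i)|100⟩ + (0.1304 + 0.3286i)|101⟩ + (-0.1304 + 0.3286i)|110⟩ + (-0.1304 - 0.3286i)|111⟩

H⊗3 gives amp(|y⟩) = (1/2√2) Σ_x (−1)^(x·y) amp(|x⟩), where x·y is the number of positions in which both x and y have a 1.
|000⟩: (-0.9295i - 0.3688)/(2√2) = (-0.1304 - 0.3286i)
|001⟩: (0.9295i - 0.3688)/(2√2) = (-0.1304 + 0.3286i)
|010⟩: (0.9295i + 0.3688)/(2√2) = (0.1304 + 0.3286i)
|011⟩: (-0.9295i + 0.3688)/(2√2) = (0.1304 - 0.3286i)
|100⟩: (-0.9295i + 0.3688)/(2√2) = (0.1304 - 0.3286i)
|101⟩: (0.9295i + 0.3688)/(2√2) = (0.1304 + 0.3286i)
|110⟩: (0.9295i - 0.3688)/(2√2) = (-0.1304 + 0.3286i)
|111⟩: (-0.9295i - 0.3688)/(2√2) = (-0.1304 - 0.3286i)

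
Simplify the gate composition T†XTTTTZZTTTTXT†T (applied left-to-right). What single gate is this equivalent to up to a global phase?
T†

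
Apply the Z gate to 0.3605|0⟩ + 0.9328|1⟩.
0.3605|0⟩ - 0.9328|1⟩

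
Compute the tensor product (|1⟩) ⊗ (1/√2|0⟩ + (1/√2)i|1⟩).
1/√2|10⟩ + (1/√2)i|11⟩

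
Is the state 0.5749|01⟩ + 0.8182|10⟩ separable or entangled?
Entangled

Writing the state as a|00⟩ + b|01⟩ + c|10⟩ + d|11⟩, it is a product state iff ad − bc = 0.
Here (a, b, c, d) = (0, 0.5749, 0.8182, 0): ad − bc = (0)(0) − (0.5749)(0.8182) = -0.4704 ≠ 0, so the state is entangled.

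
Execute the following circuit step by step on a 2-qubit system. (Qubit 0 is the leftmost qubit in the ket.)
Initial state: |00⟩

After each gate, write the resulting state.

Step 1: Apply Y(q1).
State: i|01⟩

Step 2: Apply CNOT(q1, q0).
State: i|11⟩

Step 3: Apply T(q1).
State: (-1/√2 + (1/√2)i)|11⟩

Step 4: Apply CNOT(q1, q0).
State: (-1/√2 + (1/√2)i)|01⟩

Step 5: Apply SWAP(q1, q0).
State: (-1/√2 + (1/√2)i)|10⟩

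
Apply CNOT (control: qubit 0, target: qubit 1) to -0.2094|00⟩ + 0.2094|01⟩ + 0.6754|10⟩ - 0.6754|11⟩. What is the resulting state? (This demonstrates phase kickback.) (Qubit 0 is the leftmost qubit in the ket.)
-0.2094|00⟩ + 0.2094|01⟩ - 0.6754|10⟩ + 0.6754|11⟩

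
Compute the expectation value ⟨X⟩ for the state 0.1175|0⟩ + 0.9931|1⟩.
0.2334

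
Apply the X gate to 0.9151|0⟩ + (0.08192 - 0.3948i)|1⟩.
(0.08192 - 0.3948i)|0⟩ + 0.9151|1⟩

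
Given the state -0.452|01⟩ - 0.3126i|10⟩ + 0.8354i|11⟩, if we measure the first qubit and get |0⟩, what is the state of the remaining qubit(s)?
-|1⟩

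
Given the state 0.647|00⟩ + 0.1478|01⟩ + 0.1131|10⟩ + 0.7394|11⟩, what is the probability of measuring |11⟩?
0.5467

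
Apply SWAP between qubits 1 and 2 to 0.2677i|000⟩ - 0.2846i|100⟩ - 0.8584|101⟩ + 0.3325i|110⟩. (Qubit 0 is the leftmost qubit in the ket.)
0.2677i|000⟩ - 0.2846i|100⟩ + 0.3325i|101⟩ - 0.8584|110⟩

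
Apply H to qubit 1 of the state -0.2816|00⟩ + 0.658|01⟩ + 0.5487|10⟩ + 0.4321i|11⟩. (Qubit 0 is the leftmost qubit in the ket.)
0.2662|00⟩ - 0.6644|01⟩ + (0.388 + 0.3055i)|10⟩ + (0.388 - 0.3055i)|11⟩

H on qubit 1 mixes each pair of kets that differ only in qubit 1: amplitudes (a, b) of (|…0…⟩, |…1…⟩) become ((a + b)/√2, (a − b)/√2). Kets absent from the input have amplitude 0.
(|00⟩, |01⟩): (a, b) = (-0.2816, 0.658) → (0.2662, -0.6644)
(|10⟩, |11⟩): (a, b) = (0.5487, 0.4321i) → ((0.388 + 0.3055i), (0.388 - 0.3055i))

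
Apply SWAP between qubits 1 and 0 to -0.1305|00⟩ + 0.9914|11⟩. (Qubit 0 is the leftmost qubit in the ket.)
-0.1305|00⟩ + 0.9914|11⟩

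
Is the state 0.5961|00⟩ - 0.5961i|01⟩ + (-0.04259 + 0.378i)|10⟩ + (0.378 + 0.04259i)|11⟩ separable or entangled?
Separable

Writing the state as a|00⟩ + b|01⟩ + c|10⟩ + d|11⟩, it is a product state iff ad − bc = 0.
Here (a, b, c, d) = (0.5961, -0.5961i, (-0.04259 + 0.378i), (0.378 + 0.04259i)): ad − bc = (0.5961)(0.378 + 0.04259i) − (-0.5961i)(-0.04259 + 0.378i) = 0, so the state is separable.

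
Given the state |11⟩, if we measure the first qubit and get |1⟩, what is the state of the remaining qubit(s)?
|1⟩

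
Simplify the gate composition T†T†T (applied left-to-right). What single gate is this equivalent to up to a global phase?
T†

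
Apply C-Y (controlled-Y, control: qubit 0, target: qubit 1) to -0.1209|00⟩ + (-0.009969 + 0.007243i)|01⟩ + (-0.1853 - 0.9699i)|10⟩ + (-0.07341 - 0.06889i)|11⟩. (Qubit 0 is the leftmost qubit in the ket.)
-0.1209|00⟩ + (-0.009969 + 0.007243i)|01⟩ + (-0.06889 + 0.07341i)|10⟩ + (0.9699 - 0.1853i)|11⟩

C-Y leaves the control-|0⟩ kets |00⟩, |01⟩ unchanged and applies Y to qubit 1 on the control-|1⟩ pair (|10⟩, |11⟩).
Y = [[0, -i], [i, 0]].
With a = amp(|10⟩) = (-0.1853 - 0.9699i) and b = amp(|11⟩) = (-0.07341 - 0.06889i):
new amp(|10⟩) = (-i)·b = (-0.06889 + 0.07341i)
new amp(|11⟩) = (i)·a = (0.9699 - 0.1853i)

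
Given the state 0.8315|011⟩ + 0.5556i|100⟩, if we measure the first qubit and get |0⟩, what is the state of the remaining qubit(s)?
|11⟩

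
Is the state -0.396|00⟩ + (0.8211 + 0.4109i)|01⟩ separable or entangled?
Separable

Writing the state as a|00⟩ + b|01⟩ + c|10⟩ + d|11⟩, it is a product state iff ad − bc = 0.
Here (a, b, c, d) = (-0.396, (0.8211 + 0.4109i), 0, 0): ad − bc = (-0.396)(0) − (0.8211 + 0.4109i)(0) = 0, so the state is separable.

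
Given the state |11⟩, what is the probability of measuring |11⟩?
1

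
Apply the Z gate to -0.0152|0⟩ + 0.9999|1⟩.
-0.0152|0⟩ - 0.9999|1⟩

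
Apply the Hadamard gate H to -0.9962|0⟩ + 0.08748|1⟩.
-0.6426|0⟩ - 0.7663|1⟩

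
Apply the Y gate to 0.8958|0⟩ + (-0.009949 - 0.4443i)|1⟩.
(-0.4443 + 0.009949i)|0⟩ + 0.8958i|1⟩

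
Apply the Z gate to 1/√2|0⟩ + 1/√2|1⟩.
1/√2|0⟩ - 1/√2|1⟩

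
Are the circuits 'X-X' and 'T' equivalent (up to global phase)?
No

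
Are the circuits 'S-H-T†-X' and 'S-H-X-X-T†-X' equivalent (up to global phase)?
Yes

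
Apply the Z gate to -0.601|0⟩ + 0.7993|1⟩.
-0.601|0⟩ - 0.7993|1⟩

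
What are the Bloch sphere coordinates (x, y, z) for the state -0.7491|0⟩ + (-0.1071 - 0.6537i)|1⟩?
(0.1605, 0.9794, 0.1224)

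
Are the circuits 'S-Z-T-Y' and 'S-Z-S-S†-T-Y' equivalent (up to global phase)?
Yes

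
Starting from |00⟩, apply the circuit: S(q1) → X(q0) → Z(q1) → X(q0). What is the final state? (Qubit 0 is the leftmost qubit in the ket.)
|00⟩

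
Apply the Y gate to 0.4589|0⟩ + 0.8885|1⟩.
-0.8885i|0⟩ + 0.4589i|1⟩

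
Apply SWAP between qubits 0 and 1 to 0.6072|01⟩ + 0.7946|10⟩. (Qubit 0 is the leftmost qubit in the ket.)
0.7946|01⟩ + 0.6072|10⟩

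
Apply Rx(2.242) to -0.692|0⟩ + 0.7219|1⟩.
(-0.3009 - 0.6501i)|0⟩ + (0.3139 + 0.6232i)|1⟩

Rx(2.242) = [[cos(θ/2), −i·sin(θ/2)], [−i·sin(θ/2), cos(θ/2)]]; θ = 2.242, cos(θ/2) ≈ 0.434782, sin(θ/2) ≈ 0.900536.
With a = amp(|0⟩) = -0.692 and b = amp(|1⟩) = 0.7219:
new amp(|0⟩) = (0.434782)·a + (-0.900536i)·b = (-0.3009 - 0.6501i)
new amp(|1⟩) = (-0.900536i)·a + (0.434782)·b = (0.3139 + 0.6232i)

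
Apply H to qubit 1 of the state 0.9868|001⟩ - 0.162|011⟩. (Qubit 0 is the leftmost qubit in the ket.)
0.5832|001⟩ + 0.8123|011⟩

H on qubit 1 mixes each pair of kets that differ only in qubit 1: amplitudes (a, b) of (|…0…⟩, |…1…⟩) become ((a + b)/√2, (a − b)/√2). Kets absent from the input have amplitude 0.
(|001⟩, |011⟩): (a, b) = (0.9868, -0.162) → (0.5832, 0.8123)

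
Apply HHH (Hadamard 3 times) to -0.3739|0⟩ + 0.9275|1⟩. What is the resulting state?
0.3915|0⟩ - 0.9202|1⟩

H² = I, so H^3 = H: a single Hadamard. With (a, b) = (-0.3739, 0.9275), H gives ((a + b)/√2, (a − b)/√2) = (0.3915, -0.9202).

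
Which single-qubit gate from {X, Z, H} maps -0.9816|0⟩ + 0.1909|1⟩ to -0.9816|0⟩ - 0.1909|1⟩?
Z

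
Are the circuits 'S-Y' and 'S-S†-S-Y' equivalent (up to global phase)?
Yes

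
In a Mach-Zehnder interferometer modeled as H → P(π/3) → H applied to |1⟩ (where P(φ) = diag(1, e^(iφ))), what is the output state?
(0.25 - 0.433i)|0⟩ + (0.75 + 0.433i)|1⟩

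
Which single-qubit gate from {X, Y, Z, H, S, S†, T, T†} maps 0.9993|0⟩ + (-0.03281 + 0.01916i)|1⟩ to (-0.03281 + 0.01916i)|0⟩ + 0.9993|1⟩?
X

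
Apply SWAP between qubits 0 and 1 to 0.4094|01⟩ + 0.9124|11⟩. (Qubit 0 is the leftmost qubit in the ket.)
0.4094|10⟩ + 0.9124|11⟩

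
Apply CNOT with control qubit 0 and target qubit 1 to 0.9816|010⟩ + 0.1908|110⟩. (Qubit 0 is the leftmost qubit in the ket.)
0.9816|010⟩ + 0.1908|100⟩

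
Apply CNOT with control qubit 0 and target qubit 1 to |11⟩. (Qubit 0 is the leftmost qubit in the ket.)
|10⟩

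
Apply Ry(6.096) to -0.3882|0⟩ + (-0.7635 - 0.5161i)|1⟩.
(0.4579 + 0.04823i)|0⟩ + (0.7239 + 0.5138i)|1⟩

Ry(6.096) = [[cos(θ/2), −sin(θ/2)], [sin(θ/2), cos(θ/2)]]; θ = 6.096, cos(θ/2) ≈ -0.995623, sin(θ/2) ≈ 0.0934561.
With a = amp(|0⟩) = -0.3882 and b = amp(|1⟩) = (-0.7635 - 0.5161i):
new amp(|0⟩) = (-0.995623)·a + (-0.0934561)·b = (0.4579 + 0.04823i)
new amp(|1⟩) = (0.0934561)·a + (-0.995623)·b = (0.7239 + 0.5138i)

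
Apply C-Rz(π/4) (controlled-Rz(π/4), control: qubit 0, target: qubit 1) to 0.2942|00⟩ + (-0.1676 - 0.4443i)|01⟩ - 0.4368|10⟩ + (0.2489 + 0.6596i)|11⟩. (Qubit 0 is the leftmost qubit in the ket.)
0.2942|00⟩ + (-0.1676 - 0.4443i)|01⟩ + (-0.4036 + 0.1672i)|10⟩ + (-0.02246 + 0.7046i)|11⟩

C-Rz(π/4) leaves the control-|0⟩ kets |00⟩, |01⟩ unchanged and applies Rz(π/4) to qubit 1 on the control-|1⟩ pair (|10⟩, |11⟩).
Rz(π/4) = [[e^(−iθ/2), 0], [0, e^(iθ/2)]] with e^(±iθ/2) = cos(θ/2) ± i·sin(θ/2); θ = π/4, cos(θ/2) ≈ 0.92388, sin(θ/2) ≈ 0.382683.
With a = amp(|10⟩) = -0.4368 and b = amp(|11⟩) = (0.2489 + 0.6596i):
new amp(|10⟩) = (0.92388 - 0.382683i)·a = (-0.4036 + 0.1672i)
new amp(|11⟩) = (0.92388 + 0.382683i)·b = (-0.02246 + 0.7046i)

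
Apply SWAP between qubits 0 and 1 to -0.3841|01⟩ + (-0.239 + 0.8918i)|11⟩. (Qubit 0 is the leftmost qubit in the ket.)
-0.3841|10⟩ + (-0.239 + 0.8918i)|11⟩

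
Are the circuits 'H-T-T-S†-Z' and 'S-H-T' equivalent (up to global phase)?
No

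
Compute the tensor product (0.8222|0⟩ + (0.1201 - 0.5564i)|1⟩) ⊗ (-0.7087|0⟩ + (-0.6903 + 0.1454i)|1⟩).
-0.5827|00⟩ + (-0.5676 + 0.1195i)|01⟩ + (-0.08511 + 0.3943i)|10⟩ + (-0.002004 + 0.4015i)|11⟩

amp(|b₁b₂…⟩) = product of the factor amplitudes for bits b₁, b₂, …; only kets whose every factor amplitude is nonzero survive.
|00⟩: (0.8222)(-0.7087) = -0.5827
|01⟩: (0.8222)(-0.6903 + 0.1454i) = (-0.5676 + 0.1195i)
|10⟩: (0.1201 - 0.5564i)(-0.7087) = (-0.08511 + 0.3943i)
|11⟩: (0.1201 - 0.5564i)(-0.6903 + 0.1454i) = (-0.002004 + 0.4015i)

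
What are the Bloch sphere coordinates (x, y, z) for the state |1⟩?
(0, 0, -1)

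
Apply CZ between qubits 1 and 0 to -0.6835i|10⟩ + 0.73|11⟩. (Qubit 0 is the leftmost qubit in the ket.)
-0.6835i|10⟩ - 0.73|11⟩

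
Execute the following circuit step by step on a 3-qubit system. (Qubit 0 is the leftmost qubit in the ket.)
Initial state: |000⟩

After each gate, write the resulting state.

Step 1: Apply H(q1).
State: 1/√2|000⟩ + 1/√2|010⟩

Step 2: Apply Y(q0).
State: (1/√2)i|100⟩ + (1/√2)i|110⟩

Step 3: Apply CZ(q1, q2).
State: (1/√2)i|100⟩ + (1/√2)i|110⟩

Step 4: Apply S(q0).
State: -1/√2|100⟩ - 1/√2|110⟩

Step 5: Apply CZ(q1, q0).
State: -1/√2|100⟩ + 1/√2|110⟩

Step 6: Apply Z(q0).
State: 1/√2|100⟩ - 1/√2|110⟩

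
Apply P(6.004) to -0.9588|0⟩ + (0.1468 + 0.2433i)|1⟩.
-0.9588|0⟩ + (0.2082 + 0.1934i)|1⟩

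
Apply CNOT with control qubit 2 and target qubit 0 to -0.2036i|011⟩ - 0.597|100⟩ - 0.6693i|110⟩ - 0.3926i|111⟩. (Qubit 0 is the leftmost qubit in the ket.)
-0.3926i|011⟩ - 0.597|100⟩ - 0.6693i|110⟩ - 0.2036i|111⟩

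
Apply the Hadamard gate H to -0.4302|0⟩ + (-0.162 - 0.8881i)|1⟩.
(-0.4187 - 0.628i)|0⟩ + (-0.1896 + 0.628i)|1⟩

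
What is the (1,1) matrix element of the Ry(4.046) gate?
-0.4369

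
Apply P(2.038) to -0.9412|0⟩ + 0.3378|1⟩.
-0.9412|0⟩ + (-0.1521 + 0.3016i)|1⟩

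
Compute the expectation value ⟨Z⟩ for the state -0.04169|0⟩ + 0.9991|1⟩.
-0.9965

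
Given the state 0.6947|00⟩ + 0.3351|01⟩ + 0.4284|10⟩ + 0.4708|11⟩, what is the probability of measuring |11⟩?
0.2217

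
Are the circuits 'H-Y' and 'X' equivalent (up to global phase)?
No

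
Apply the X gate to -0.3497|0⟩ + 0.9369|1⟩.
0.9369|0⟩ - 0.3497|1⟩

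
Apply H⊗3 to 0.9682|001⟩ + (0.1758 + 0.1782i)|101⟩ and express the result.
(0.4045 + 0.063i)|000⟩ + (-0.4045 - 0.063i)|001⟩ + (0.4045 + 0.063i)|010⟩ + (-0.4045 - 0.063i)|011⟩ + (0.2802 - 0.063i)|100⟩ + (-0.2802 + 0.063i)|101⟩ + (0.2802 - 0.063i)|110⟩ + (-0.2802 + 0.063i)|111⟩

H⊗3 gives amp(|y⟩) = (1/2√2) Σ_x (−1)^(x·y) amp(|x⟩), where x·y is the number of positions in which both x and y have a 1.
|000⟩: (0.9682 + (0.1758 + 0.1782i))/(2√2) = (0.4045 + 0.063i)
|001⟩: (-0.9682 - (0.1758 + 0.1782i))/(2√2) = (-0.4045 - 0.063i)
|010⟩: (0.9682 + (0.1758 + 0.1782i))/(2√2) = (0.4045 + 0.063i)
|011⟩: (-0.9682 - (0.1758 + 0.1782i))/(2√2) = (-0.4045 - 0.063i)
|100⟩: (0.9682 - (0.1758 + 0.1782i))/(2√2) = (0.2802 - 0.063i)
|101⟩: (-0.9682 + (0.1758 + 0.1782i))/(2√2) = (-0.2802 + 0.063i)
|110⟩: (0.9682 - (0.1758 + 0.1782i))/(2√2) = (0.2802 - 0.063i)
|111⟩: (-0.9682 + (0.1758 + 0.1782i))/(2√2) = (-0.2802 + 0.063i)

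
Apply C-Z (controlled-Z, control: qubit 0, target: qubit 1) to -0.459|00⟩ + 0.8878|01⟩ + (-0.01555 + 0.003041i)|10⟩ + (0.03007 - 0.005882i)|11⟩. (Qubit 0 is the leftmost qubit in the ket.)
-0.459|00⟩ + 0.8878|01⟩ + (-0.01555 + 0.003041i)|10⟩ + (-0.03007 + 0.005882i)|11⟩

C-Z leaves the control-|0⟩ kets |00⟩, |01⟩ unchanged and applies Z to qubit 1 on the control-|1⟩ pair (|10⟩, |11⟩).
Z = [[1, 0], [0, -1]].
With a = amp(|10⟩) = (-0.01555 + 0.003041i) and b = amp(|11⟩) = (0.03007 - 0.005882i):
new amp(|10⟩) = (1)·a = (-0.01555 + 0.003041i)
new amp(|11⟩) = (-1)·b = (-0.03007 + 0.005882i)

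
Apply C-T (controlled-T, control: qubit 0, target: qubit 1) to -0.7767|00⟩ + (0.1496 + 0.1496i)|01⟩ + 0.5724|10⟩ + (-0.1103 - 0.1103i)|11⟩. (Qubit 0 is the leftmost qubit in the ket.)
-0.7767|00⟩ + (0.1496 + 0.1496i)|01⟩ + 0.5724|10⟩ - 0.156i|11⟩

C-T leaves the control-|0⟩ kets |00⟩, |01⟩ unchanged and applies T to qubit 1 on the control-|1⟩ pair (|10⟩, |11⟩).
T = [[1, 0], [0, (1/√2 + (1/√2)i)]].
With a = amp(|10⟩) = 0.5724 and b = amp(|11⟩) = (-0.1103 - 0.1103i):
new amp(|10⟩) = (1)·a = 0.5724
new amp(|11⟩) = (1/√2 + (1/√2)i)·b = -0.156i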